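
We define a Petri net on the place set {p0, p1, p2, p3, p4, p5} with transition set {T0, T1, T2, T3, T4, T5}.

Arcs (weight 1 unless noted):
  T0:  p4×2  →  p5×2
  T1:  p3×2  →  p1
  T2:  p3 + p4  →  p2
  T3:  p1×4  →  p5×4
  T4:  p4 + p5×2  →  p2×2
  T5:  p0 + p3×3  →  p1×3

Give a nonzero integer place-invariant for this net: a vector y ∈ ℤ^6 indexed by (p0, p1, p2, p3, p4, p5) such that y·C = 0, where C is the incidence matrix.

y = (p0:3, p1:2, p2:3, p3:1, p4:2, p5:2)

Incidence matrix C (rows=places, cols=transitions):
       T0   T1   T2   T3   T4   T5
   p0   0    0    0    0    0   -1
   p1   0    1    0   -4    0    3
   p2   0    0    1    0    2    0
   p3   0   -2   -1    0    0   -3
   p4  -2    0   -1    0   -1    0
   p5   2    0    0    4   -2    0

Candidate y = [3, 2, 3, 1, 2, 2]; check y·C column-wise:
  col T0: 3·0 + 2·0 + 3·0 + 1·0 + 2·-2 + 2·2 = 0
  col T1: 3·0 + 2·1 + 3·0 + 1·-2 + 2·0 + 2·0 = 0
  col T2: 3·0 + 2·0 + 3·1 + 1·-1 + 2·-1 + 2·0 = 0
  col T3: 3·0 + 2·-4 + 3·0 + 1·0 + 2·0 + 2·4 = 0
  col T4: 3·0 + 2·0 + 3·2 + 1·0 + 2·-1 + 2·-2 = 0
  col T5: 3·-1 + 2·3 + 3·0 + 1·-3 + 2·0 + 2·0 = 0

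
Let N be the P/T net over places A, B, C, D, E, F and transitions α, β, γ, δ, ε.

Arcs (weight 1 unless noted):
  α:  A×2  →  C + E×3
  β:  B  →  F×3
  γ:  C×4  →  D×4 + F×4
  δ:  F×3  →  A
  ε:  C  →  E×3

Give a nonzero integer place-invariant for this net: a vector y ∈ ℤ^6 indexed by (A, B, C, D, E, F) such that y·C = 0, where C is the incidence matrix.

Incidence matrix C (rows=places, cols=transitions):
        α    β    γ    δ    ε
    A  -2    0    0    1    0
    B   0   -1    0    0    0
    C   1    0   -4    0   -1
    D   0    0    4    0    0
    E   3    0    0    0    3
    F   0    3    4   -3    0

Candidate y = [3, 3, 3, 2, 1, 1]; check y·C column-wise:
  col α: 3·-2 + 3·0 + 3·1 + 2·0 + 1·3 + 1·0 = 0
  col β: 3·0 + 3·-1 + 3·0 + 2·0 + 1·0 + 1·3 = 0
  col γ: 3·0 + 3·0 + 3·-4 + 2·4 + 1·0 + 1·4 = 0
  col δ: 3·1 + 3·0 + 3·0 + 2·0 + 1·0 + 1·-3 = 0
  col ε: 3·0 + 3·0 + 3·-1 + 2·0 + 1·3 + 1·0 = 0

y = (A:3, B:3, C:3, D:2, E:1, F:1)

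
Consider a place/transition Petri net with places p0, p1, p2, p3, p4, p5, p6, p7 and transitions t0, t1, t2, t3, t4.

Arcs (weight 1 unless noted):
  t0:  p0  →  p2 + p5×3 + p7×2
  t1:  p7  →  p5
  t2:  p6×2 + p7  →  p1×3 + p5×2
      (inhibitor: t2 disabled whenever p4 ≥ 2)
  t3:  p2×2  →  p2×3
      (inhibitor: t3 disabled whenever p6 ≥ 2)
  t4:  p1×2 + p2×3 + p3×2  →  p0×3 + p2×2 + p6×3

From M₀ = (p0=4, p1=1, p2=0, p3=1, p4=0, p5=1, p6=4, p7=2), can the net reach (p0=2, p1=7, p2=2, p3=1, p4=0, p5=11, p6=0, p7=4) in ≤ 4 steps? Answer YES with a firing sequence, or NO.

YES — reachable via ⟨t0, t0, t2, t2⟩ (4 firings)

step 1: fire t0:  (p0=4, p1=1, p2=0, p3=1, p4=0, p5=1, p6=4, p7=2) → (p0=3, p1=1, p2=1, p3=1, p4=0, p5=4, p6=4, p7=4)
step 2: fire t0:  (p0=3, p1=1, p2=1, p3=1, p4=0, p5=4, p6=4, p7=4) → (p0=2, p1=1, p2=2, p3=1, p4=0, p5=7, p6=4, p7=6)
step 3: fire t2:  (p0=2, p1=1, p2=2, p3=1, p4=0, p5=7, p6=4, p7=6) → (p0=2, p1=4, p2=2, p3=1, p4=0, p5=9, p6=2, p7=5)
step 4: fire t2:  (p0=2, p1=4, p2=2, p3=1, p4=0, p5=9, p6=2, p7=5) → (p0=2, p1=7, p2=2, p3=1, p4=0, p5=11, p6=0, p7=4)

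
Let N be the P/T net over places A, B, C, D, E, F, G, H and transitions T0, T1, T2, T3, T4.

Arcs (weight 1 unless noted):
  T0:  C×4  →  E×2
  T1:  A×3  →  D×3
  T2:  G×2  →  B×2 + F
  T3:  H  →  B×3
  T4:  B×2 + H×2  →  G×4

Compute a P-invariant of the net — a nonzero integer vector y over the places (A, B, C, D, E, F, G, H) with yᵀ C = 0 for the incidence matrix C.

y = (A:1, B:0, C:0, D:1, E:0, F:0, G:0, H:0)

Incidence matrix C (rows=places, cols=transitions):
       T0   T1   T2   T3   T4
    A   0   -3    0    0    0
    B   0    0    2    3   -2
    C  -4    0    0    0    0
    D   0    3    0    0    0
    E   2    0    0    0    0
    F   0    0    1    0    0
    G   0    0   -2    0    4
    H   0    0    0   -1   -2

Candidate y = [1, 0, 0, 1, 0, 0, 0, 0]; check y·C column-wise:
  col T0: 1·0 + 0·-4 + 1·0 + 0·2 = 0
  col T1: 1·-3 + 1·3 = 0
  col T2: 1·0 + 0·2 + 1·0 + 0·1 + 0·-2 = 0
  col T3: 1·0 + 0·3 + 1·0 + 0·-1 = 0
  col T4: 1·0 + 0·-2 + 1·0 + 0·4 + 0·-2 = 0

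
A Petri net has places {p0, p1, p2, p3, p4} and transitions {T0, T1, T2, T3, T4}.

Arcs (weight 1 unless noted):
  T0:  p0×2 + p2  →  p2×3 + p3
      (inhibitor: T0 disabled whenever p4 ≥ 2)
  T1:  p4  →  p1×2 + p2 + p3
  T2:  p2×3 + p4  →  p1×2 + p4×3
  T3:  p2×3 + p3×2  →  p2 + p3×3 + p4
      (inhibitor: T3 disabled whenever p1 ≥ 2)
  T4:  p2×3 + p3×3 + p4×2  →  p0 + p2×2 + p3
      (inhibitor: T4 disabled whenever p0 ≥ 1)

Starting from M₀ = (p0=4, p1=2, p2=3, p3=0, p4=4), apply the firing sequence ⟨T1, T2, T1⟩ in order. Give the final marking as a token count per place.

(p0=4, p1=8, p2=2, p3=2, p4=4)

step 1: fire T1:  (p0=4, p1=2, p2=3, p3=0, p4=4) → (p0=4, p1=4, p2=4, p3=1, p4=3)
step 2: fire T2:  (p0=4, p1=4, p2=4, p3=1, p4=3) → (p0=4, p1=6, p2=1, p3=1, p4=5)
step 3: fire T1:  (p0=4, p1=6, p2=1, p3=1, p4=5) → (p0=4, p1=8, p2=2, p3=2, p4=4)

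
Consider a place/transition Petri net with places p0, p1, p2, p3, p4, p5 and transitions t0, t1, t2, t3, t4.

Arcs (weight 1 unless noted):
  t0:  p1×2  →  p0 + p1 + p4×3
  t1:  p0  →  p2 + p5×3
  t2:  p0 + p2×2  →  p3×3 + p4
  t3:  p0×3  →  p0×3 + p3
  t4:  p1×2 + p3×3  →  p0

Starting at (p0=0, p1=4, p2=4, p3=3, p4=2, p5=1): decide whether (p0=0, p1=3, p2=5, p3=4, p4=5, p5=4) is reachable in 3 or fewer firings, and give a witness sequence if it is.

depth 0: 1 marking
depth 1: 3 markings reached so far
depth 2: 9 markings reached so far
depth 3: 16 markings reached so far
target is not among the 16 markings reachable within 3 steps

NO — not reachable within 3 firings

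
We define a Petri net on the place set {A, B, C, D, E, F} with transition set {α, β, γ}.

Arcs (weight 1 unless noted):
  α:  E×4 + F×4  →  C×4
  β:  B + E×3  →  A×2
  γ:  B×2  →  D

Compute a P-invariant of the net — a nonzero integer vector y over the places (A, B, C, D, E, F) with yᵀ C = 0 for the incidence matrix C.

Incidence matrix C (rows=places, cols=transitions):
        α    β    γ
    A   0    2    0
    B   0   -1   -2
    C   4    0    0
    D   0    0    1
    E  -4   -3    0
    F  -4    0    0

Candidate y = [1, 2, 0, 4, 0, 0]; check y·C column-wise:
  col α: 1·0 + 2·0 + 0·4 + 4·0 + 0·-4 + 0·-4 = 0
  col β: 1·2 + 2·-1 + 4·0 + 0·-3 = 0
  col γ: 1·0 + 2·-2 + 4·1 = 0

y = (A:1, B:2, C:0, D:4, E:0, F:0)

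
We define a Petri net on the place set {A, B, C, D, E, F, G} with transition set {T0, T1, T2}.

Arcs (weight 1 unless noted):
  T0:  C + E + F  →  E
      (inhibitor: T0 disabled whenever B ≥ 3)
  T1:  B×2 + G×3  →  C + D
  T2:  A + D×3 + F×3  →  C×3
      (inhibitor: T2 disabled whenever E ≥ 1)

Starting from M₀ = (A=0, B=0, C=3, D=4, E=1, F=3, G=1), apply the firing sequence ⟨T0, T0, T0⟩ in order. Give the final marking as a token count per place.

(A=0, B=0, C=0, D=4, E=1, F=0, G=1)

step 1: fire T0:  (A=0, B=0, C=3, D=4, E=1, F=3, G=1) → (A=0, B=0, C=2, D=4, E=1, F=2, G=1)
step 2: fire T0:  (A=0, B=0, C=2, D=4, E=1, F=2, G=1) → (A=0, B=0, C=1, D=4, E=1, F=1, G=1)
step 3: fire T0:  (A=0, B=0, C=1, D=4, E=1, F=1, G=1) → (A=0, B=0, C=0, D=4, E=1, F=0, G=1)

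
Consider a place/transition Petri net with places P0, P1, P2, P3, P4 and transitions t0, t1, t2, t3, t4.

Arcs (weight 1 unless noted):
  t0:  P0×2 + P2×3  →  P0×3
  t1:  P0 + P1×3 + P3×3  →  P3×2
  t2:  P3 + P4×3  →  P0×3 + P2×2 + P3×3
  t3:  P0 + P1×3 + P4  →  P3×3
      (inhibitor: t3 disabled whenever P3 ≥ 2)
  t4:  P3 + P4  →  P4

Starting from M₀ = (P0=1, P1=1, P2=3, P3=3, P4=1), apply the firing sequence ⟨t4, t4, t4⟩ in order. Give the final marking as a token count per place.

step 1: fire t4:  (P0=1, P1=1, P2=3, P3=3, P4=1) → (P0=1, P1=1, P2=3, P3=2, P4=1)
step 2: fire t4:  (P0=1, P1=1, P2=3, P3=2, P4=1) → (P0=1, P1=1, P2=3, P3=1, P4=1)
step 3: fire t4:  (P0=1, P1=1, P2=3, P3=1, P4=1) → (P0=1, P1=1, P2=3, P3=0, P4=1)

(P0=1, P1=1, P2=3, P3=0, P4=1)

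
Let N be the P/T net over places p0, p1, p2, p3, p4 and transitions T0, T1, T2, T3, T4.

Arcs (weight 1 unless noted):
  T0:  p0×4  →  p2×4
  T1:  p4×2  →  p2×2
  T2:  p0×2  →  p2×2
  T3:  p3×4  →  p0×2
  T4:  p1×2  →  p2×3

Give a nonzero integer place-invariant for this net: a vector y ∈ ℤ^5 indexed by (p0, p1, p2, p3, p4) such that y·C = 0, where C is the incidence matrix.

y = (p0:2, p1:3, p2:2, p3:1, p4:2)

Incidence matrix C (rows=places, cols=transitions):
       T0   T1   T2   T3   T4
   p0  -4    0   -2    2    0
   p1   0    0    0    0   -2
   p2   4    2    2    0    3
   p3   0    0    0   -4    0
   p4   0   -2    0    0    0

Candidate y = [2, 3, 2, 1, 2]; check y·C column-wise:
  col T0: 2·-4 + 3·0 + 2·4 + 1·0 + 2·0 = 0
  col T1: 2·0 + 3·0 + 2·2 + 1·0 + 2·-2 = 0
  col T2: 2·-2 + 3·0 + 2·2 + 1·0 + 2·0 = 0
  col T3: 2·2 + 3·0 + 2·0 + 1·-4 + 2·0 = 0
  col T4: 2·0 + 3·-2 + 2·3 + 1·0 + 2·0 = 0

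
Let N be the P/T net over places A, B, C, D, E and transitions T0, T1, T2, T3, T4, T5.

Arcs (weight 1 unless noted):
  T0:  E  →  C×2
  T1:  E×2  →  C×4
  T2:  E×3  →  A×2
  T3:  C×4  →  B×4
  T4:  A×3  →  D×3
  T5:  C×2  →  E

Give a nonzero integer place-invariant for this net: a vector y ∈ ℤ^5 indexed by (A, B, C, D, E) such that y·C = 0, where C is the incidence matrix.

y = (A:3, B:1, C:1, D:3, E:2)

Incidence matrix C (rows=places, cols=transitions):
       T0   T1   T2   T3   T4   T5
    A   0    0    2    0   -3    0
    B   0    0    0    4    0    0
    C   2    4    0   -4    0   -2
    D   0    0    0    0    3    0
    E  -1   -2   -3    0    0    1

Candidate y = [3, 1, 1, 3, 2]; check y·C column-wise:
  col T0: 3·0 + 1·0 + 1·2 + 3·0 + 2·-1 = 0
  col T1: 3·0 + 1·0 + 1·4 + 3·0 + 2·-2 = 0
  col T2: 3·2 + 1·0 + 1·0 + 3·0 + 2·-3 = 0
  col T3: 3·0 + 1·4 + 1·-4 + 3·0 + 2·0 = 0
  col T4: 3·-3 + 1·0 + 1·0 + 3·3 + 2·0 = 0
  col T5: 3·0 + 1·0 + 1·-2 + 3·0 + 2·1 = 0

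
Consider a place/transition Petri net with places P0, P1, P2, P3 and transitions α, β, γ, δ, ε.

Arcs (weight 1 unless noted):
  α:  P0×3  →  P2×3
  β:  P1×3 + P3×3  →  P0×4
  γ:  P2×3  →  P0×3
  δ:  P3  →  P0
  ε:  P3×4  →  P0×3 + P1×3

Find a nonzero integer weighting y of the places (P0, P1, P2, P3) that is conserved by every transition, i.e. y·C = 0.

Incidence matrix C (rows=places, cols=transitions):
        α    β    γ    δ    ε
   P0  -3    4    3    1    3
   P1   0   -3    0    0    3
   P2   3    0   -3    0    0
   P3   0   -3    0   -1   -4

Candidate y = [3, 1, 3, 3]; check y·C column-wise:
  col α: 3·-3 + 1·0 + 3·3 + 3·0 = 0
  col β: 3·4 + 1·-3 + 3·0 + 3·-3 = 0
  col γ: 3·3 + 1·0 + 3·-3 + 3·0 = 0
  col δ: 3·1 + 1·0 + 3·0 + 3·-1 = 0
  col ε: 3·3 + 1·3 + 3·0 + 3·-4 = 0

y = (P0:3, P1:1, P2:3, P3:3)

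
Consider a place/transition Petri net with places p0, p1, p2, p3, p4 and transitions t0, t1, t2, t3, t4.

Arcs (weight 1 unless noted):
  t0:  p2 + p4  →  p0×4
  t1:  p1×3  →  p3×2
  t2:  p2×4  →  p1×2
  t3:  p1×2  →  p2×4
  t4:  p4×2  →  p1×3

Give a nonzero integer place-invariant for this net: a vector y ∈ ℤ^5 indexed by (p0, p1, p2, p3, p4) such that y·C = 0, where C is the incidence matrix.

y = (p0:1, p1:2, p2:1, p3:3, p4:3)

Incidence matrix C (rows=places, cols=transitions):
       t0   t1   t2   t3   t4
   p0   4    0    0    0    0
   p1   0   -3    2   -2    3
   p2  -1    0   -4    4    0
   p3   0    2    0    0    0
   p4  -1    0    0    0   -2

Candidate y = [1, 2, 1, 3, 3]; check y·C column-wise:
  col t0: 1·4 + 2·0 + 1·-1 + 3·0 + 3·-1 = 0
  col t1: 1·0 + 2·-3 + 1·0 + 3·2 + 3·0 = 0
  col t2: 1·0 + 2·2 + 1·-4 + 3·0 + 3·0 = 0
  col t3: 1·0 + 2·-2 + 1·4 + 3·0 + 3·0 = 0
  col t4: 1·0 + 2·3 + 1·0 + 3·0 + 3·-2 = 0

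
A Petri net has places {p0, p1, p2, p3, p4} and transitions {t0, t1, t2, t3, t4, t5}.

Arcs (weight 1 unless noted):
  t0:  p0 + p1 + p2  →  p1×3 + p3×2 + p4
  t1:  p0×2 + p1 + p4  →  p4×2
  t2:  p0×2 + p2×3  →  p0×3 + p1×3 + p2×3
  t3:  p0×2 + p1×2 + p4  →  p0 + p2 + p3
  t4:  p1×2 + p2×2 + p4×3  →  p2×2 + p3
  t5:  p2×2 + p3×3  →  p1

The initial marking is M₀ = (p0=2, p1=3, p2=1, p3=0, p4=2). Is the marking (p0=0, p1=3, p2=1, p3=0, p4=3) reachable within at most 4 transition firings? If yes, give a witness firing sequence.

depth 0: 1 marking
depth 1: 4 markings reached so far
depth 2: 5 markings reached so far
depth 3: 5 markings reached so far
(frontier empty at depth 3; search complete)
target is not among the 5 markings reachable within 4 steps

NO — not reachable within 4 firings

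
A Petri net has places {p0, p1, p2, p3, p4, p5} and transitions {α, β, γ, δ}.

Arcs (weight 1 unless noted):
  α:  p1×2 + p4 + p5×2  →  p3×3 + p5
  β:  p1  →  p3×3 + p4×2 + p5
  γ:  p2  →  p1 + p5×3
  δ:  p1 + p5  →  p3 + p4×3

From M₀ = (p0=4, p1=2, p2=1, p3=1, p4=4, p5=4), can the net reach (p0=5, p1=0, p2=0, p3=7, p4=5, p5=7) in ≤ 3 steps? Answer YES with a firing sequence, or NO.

depth 0: 1 marking
depth 1: 5 markings reached so far
depth 2: 11 markings reached so far
depth 3: 16 markings reached so far
target is not among the 16 markings reachable within 3 steps

NO — not reachable within 3 firings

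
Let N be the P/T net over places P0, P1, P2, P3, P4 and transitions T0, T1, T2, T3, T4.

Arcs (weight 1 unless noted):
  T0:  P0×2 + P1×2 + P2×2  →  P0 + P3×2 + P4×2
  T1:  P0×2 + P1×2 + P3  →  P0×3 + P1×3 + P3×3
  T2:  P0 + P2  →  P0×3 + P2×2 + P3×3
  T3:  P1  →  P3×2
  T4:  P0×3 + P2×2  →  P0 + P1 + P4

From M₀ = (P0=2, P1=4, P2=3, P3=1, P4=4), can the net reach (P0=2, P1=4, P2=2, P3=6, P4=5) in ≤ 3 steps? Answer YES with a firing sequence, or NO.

YES — reachable via ⟨T2, T3, T4⟩ (3 firings)

step 1: fire T2:  (P0=2, P1=4, P2=3, P3=1, P4=4) → (P0=4, P1=4, P2=4, P3=4, P4=4)
step 2: fire T3:  (P0=4, P1=4, P2=4, P3=4, P4=4) → (P0=4, P1=3, P2=4, P3=6, P4=4)
step 3: fire T4:  (P0=4, P1=3, P2=4, P3=6, P4=4) → (P0=2, P1=4, P2=2, P3=6, P4=5)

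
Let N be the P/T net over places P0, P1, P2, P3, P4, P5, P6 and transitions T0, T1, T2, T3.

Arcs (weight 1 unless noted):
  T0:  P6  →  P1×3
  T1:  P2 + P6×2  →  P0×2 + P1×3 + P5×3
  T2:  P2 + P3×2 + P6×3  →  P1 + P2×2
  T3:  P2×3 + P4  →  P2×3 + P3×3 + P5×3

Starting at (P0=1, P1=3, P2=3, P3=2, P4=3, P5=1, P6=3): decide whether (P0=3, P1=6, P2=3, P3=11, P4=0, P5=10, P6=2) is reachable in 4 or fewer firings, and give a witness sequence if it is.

NO — not reachable within 4 firings

depth 0: 1 marking
depth 1: 5 markings reached so far
depth 2: 11 markings reached so far
depth 3: 18 markings reached so far
depth 4: 24 markings reached so far
target is not among the 24 markings reachable within 4 steps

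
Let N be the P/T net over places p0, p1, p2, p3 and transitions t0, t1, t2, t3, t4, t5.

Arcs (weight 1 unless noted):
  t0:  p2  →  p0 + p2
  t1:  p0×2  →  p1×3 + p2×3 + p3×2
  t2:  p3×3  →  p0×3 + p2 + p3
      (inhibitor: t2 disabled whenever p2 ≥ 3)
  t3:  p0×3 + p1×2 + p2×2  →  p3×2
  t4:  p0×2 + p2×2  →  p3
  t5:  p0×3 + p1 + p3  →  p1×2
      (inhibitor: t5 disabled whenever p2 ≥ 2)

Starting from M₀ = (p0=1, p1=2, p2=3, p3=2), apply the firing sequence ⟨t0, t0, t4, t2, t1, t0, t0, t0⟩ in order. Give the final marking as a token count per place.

(p0=5, p1=5, p2=5, p3=3)

step 1: fire t0:  (p0=1, p1=2, p2=3, p3=2) → (p0=2, p1=2, p2=3, p3=2)
step 2: fire t0:  (p0=2, p1=2, p2=3, p3=2) → (p0=3, p1=2, p2=3, p3=2)
step 3: fire t4:  (p0=3, p1=2, p2=3, p3=2) → (p0=1, p1=2, p2=1, p3=3)
step 4: fire t2:  (p0=1, p1=2, p2=1, p3=3) → (p0=4, p1=2, p2=2, p3=1)
step 5: fire t1:  (p0=4, p1=2, p2=2, p3=1) → (p0=2, p1=5, p2=5, p3=3)
step 6: fire t0:  (p0=2, p1=5, p2=5, p3=3) → (p0=3, p1=5, p2=5, p3=3)
step 7: fire t0:  (p0=3, p1=5, p2=5, p3=3) → (p0=4, p1=5, p2=5, p3=3)
step 8: fire t0:  (p0=4, p1=5, p2=5, p3=3) → (p0=5, p1=5, p2=5, p3=3)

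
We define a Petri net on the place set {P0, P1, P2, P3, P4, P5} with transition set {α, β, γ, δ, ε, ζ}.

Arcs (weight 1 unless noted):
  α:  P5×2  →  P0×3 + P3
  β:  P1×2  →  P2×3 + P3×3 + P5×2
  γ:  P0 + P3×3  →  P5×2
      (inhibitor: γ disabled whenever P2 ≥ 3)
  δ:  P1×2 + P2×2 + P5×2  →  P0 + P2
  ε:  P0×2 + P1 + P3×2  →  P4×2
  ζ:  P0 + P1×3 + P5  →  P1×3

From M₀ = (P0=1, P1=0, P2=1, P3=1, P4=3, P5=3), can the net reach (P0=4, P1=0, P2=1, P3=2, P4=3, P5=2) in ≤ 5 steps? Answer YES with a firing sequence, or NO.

depth 0: 1 marking
depth 1: 2 markings reached so far
depth 2: 2 markings reached so far
(frontier empty at depth 2; search complete)
target is not among the 2 markings reachable within 5 steps

NO — not reachable within 5 firings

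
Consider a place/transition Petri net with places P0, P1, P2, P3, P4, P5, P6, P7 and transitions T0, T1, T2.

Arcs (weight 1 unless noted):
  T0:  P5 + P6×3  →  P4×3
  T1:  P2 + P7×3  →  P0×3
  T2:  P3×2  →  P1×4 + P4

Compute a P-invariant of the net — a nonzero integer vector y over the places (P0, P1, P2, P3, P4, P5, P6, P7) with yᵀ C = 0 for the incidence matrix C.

Incidence matrix C (rows=places, cols=transitions):
       T0   T1   T2
   P0   0    3    0
   P1   0    0    4
   P2   0   -1    0
   P3   0    0   -2
   P4   3    0    1
   P5  -1    0    0
   P6  -3    0    0
   P7   0   -3    0

Candidate y = [1, 0, 3, 0, 0, 0, 0, 0]; check y·C column-wise:
  col T0: 1·0 + 3·0 + 0·3 + 0·-1 + 0·-3 = 0
  col T1: 1·3 + 3·-1 + 0·-3 = 0
  col T2: 1·0 + 0·4 + 3·0 + 0·-2 + 0·1 = 0

y = (P0:1, P1:0, P2:3, P3:0, P4:0, P5:0, P6:0, P7:0)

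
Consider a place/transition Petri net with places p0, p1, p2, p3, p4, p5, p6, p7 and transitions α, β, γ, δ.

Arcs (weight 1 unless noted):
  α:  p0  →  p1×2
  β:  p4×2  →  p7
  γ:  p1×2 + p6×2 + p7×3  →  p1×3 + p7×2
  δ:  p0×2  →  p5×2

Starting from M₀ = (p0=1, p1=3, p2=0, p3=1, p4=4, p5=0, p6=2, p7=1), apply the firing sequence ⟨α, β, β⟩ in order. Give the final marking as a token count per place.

(p0=0, p1=5, p2=0, p3=1, p4=0, p5=0, p6=2, p7=3)

step 1: fire α:  (p0=1, p1=3, p2=0, p3=1, p4=4, p5=0, p6=2, p7=1) → (p0=0, p1=5, p2=0, p3=1, p4=4, p5=0, p6=2, p7=1)
step 2: fire β:  (p0=0, p1=5, p2=0, p3=1, p4=4, p5=0, p6=2, p7=1) → (p0=0, p1=5, p2=0, p3=1, p4=2, p5=0, p6=2, p7=2)
step 3: fire β:  (p0=0, p1=5, p2=0, p3=1, p4=2, p5=0, p6=2, p7=2) → (p0=0, p1=5, p2=0, p3=1, p4=0, p5=0, p6=2, p7=3)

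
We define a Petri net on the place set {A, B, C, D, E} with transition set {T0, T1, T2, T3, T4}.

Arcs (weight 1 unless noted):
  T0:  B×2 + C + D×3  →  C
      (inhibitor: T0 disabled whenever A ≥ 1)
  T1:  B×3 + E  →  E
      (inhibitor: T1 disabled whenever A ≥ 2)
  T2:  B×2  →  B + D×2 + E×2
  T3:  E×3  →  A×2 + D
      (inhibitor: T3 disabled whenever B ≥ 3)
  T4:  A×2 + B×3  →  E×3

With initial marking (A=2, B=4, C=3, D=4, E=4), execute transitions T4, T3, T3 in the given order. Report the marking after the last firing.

step 1: fire T4:  (A=2, B=4, C=3, D=4, E=4) → (A=0, B=1, C=3, D=4, E=7)
step 2: fire T3:  (A=0, B=1, C=3, D=4, E=7) → (A=2, B=1, C=3, D=5, E=4)
step 3: fire T3:  (A=2, B=1, C=3, D=5, E=4) → (A=4, B=1, C=3, D=6, E=1)

(A=4, B=1, C=3, D=6, E=1)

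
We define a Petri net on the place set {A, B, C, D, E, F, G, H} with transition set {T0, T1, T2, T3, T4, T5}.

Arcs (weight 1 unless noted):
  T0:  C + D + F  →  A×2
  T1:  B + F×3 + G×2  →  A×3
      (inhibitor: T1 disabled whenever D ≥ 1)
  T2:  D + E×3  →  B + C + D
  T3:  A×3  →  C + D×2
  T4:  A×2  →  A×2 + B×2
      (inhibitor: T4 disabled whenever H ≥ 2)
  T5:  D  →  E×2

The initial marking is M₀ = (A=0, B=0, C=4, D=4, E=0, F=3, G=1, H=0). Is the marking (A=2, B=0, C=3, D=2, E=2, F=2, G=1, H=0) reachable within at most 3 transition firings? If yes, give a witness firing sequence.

YES — reachable via ⟨T0, T5⟩ (2 firings)

step 1: fire T0:  (A=0, B=0, C=4, D=4, E=0, F=3, G=1, H=0) → (A=2, B=0, C=3, D=3, E=0, F=2, G=1, H=0)
step 2: fire T5:  (A=2, B=0, C=3, D=3, E=0, F=2, G=1, H=0) → (A=2, B=0, C=3, D=2, E=2, F=2, G=1, H=0)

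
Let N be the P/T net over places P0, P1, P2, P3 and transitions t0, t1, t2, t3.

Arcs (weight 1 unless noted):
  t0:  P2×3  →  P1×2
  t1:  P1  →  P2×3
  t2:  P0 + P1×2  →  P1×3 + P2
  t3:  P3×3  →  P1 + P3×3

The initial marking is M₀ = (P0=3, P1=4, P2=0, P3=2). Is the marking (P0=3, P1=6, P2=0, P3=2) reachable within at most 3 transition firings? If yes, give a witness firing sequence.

depth 0: 1 marking
depth 1: 3 markings reached so far
depth 2: 7 markings reached so far
depth 3: 13 markings reached so far
target is not among the 13 markings reachable within 3 steps

NO — not reachable within 3 firings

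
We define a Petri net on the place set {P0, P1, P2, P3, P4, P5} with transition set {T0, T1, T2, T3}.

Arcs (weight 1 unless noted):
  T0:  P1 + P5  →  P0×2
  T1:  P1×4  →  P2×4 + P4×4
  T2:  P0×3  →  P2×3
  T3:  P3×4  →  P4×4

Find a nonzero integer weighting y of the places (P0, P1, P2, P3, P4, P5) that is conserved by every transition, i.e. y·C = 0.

Incidence matrix C (rows=places, cols=transitions):
       T0   T1   T2   T3
   P0   2    0   -3    0
   P1  -1   -4    0    0
   P2   0    4    3    0
   P3   0    0    0   -4
   P4   0    4    0    4
   P5  -1    0    0    0

Candidate y = [1, 2, 1, 1, 1, 0]; check y·C column-wise:
  col T0: 1·2 + 2·-1 + 1·0 + 1·0 + 1·0 + 0·-1 = 0
  col T1: 1·0 + 2·-4 + 1·4 + 1·0 + 1·4 = 0
  col T2: 1·-3 + 2·0 + 1·3 + 1·0 + 1·0 = 0
  col T3: 1·0 + 2·0 + 1·0 + 1·-4 + 1·4 = 0

y = (P0:1, P1:2, P2:1, P3:1, P4:1, P5:0)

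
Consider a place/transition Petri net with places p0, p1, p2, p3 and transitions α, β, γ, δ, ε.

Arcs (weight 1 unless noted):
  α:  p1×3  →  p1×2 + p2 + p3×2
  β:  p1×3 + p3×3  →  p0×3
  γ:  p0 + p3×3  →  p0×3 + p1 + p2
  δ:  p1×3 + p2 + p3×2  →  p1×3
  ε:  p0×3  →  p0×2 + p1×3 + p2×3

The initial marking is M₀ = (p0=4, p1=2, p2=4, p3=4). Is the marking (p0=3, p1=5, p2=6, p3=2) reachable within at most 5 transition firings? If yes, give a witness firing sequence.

step 1: fire ε:  (p0=4, p1=2, p2=4, p3=4) → (p0=3, p1=5, p2=7, p3=4)
step 2: fire δ:  (p0=3, p1=5, p2=7, p3=4) → (p0=3, p1=5, p2=6, p3=2)

YES — reachable via ⟨ε, δ⟩ (2 firings)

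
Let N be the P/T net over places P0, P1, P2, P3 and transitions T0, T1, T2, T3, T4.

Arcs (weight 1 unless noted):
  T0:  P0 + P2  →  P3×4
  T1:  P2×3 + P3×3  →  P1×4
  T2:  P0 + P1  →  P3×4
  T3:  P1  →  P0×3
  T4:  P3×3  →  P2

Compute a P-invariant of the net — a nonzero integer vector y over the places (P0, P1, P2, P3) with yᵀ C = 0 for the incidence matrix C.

Incidence matrix C (rows=places, cols=transitions):
       T0   T1   T2   T3   T4
   P0  -1    0   -1    3    0
   P1   0    4   -1   -1    0
   P2  -1   -3    0    0    1
   P3   4   -3    4    0   -3

Candidate y = [1, 3, 3, 1]; check y·C column-wise:
  col T0: 1·-1 + 3·0 + 3·-1 + 1·4 = 0
  col T1: 1·0 + 3·4 + 3·-3 + 1·-3 = 0
  col T2: 1·-1 + 3·-1 + 3·0 + 1·4 = 0
  col T3: 1·3 + 3·-1 + 3·0 + 1·0 = 0
  col T4: 1·0 + 3·0 + 3·1 + 1·-3 = 0

y = (P0:1, P1:3, P2:3, P3:1)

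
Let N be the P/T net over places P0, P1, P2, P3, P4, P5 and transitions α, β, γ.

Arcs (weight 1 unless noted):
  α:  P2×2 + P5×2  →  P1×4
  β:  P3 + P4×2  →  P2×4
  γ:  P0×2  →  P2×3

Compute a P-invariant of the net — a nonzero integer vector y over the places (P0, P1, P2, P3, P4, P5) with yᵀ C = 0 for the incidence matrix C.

y = (P0:3, P1:1, P2:2, P3:8, P4:0, P5:0)

Incidence matrix C (rows=places, cols=transitions):
        α    β    γ
   P0   0    0   -2
   P1   4    0    0
   P2  -2    4    3
   P3   0   -1    0
   P4   0   -2    0
   P5  -2    0    0

Candidate y = [3, 1, 2, 8, 0, 0]; check y·C column-wise:
  col α: 3·0 + 1·4 + 2·-2 + 8·0 + 0·-2 = 0
  col β: 3·0 + 1·0 + 2·4 + 8·-1 + 0·-2 = 0
  col γ: 3·-2 + 1·0 + 2·3 + 8·0 = 0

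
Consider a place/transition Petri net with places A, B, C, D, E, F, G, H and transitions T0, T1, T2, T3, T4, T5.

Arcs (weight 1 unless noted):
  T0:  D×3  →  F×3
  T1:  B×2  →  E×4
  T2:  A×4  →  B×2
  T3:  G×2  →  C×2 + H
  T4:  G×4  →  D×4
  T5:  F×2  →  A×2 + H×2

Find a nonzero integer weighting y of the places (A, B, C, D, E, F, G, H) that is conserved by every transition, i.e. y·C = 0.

Incidence matrix C (rows=places, cols=transitions):
       T0   T1   T2   T3   T4   T5
    A   0    0   -4    0    0    2
    B   0   -2    2    0    0    0
    C   0    0    0    2    0    0
    D  -3    0    0    0    4    0
    E   0    4    0    0    0    0
    F   3    0    0    0    0   -2
    G   0    0    0   -2   -4    0
    H   0    0    0    1    0    2

Candidate y = [1, 2, 1, 1, 1, 1, 1, 0]; check y·C column-wise:
  col T0: 1·0 + 2·0 + 1·0 + 1·-3 + 1·0 + 1·3 + 1·0 = 0
  col T1: 1·0 + 2·-2 + 1·0 + 1·0 + 1·4 + 1·0 + 1·0 = 0
  col T2: 1·-4 + 2·2 + 1·0 + 1·0 + 1·0 + 1·0 + 1·0 = 0
  col T3: 1·0 + 2·0 + 1·2 + 1·0 + 1·0 + 1·0 + 1·-2 + 0·1 = 0
  col T4: 1·0 + 2·0 + 1·0 + 1·4 + 1·0 + 1·0 + 1·-4 = 0
  col T5: 1·2 + 2·0 + 1·0 + 1·0 + 1·0 + 1·-2 + 1·0 + 0·2 = 0

y = (A:1, B:2, C:1, D:1, E:1, F:1, G:1, H:0)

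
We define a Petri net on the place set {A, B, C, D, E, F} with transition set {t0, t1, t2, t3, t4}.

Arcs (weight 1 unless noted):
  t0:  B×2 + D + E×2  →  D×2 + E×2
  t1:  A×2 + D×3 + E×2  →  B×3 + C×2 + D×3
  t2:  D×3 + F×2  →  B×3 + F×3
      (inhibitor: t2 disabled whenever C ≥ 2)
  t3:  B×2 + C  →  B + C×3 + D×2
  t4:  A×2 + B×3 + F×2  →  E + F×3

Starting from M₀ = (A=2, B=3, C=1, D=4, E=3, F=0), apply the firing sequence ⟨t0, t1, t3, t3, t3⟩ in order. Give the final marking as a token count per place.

step 1: fire t0:  (A=2, B=3, C=1, D=4, E=3, F=0) → (A=2, B=1, C=1, D=5, E=3, F=0)
step 2: fire t1:  (A=2, B=1, C=1, D=5, E=3, F=0) → (A=0, B=4, C=3, D=5, E=1, F=0)
step 3: fire t3:  (A=0, B=4, C=3, D=5, E=1, F=0) → (A=0, B=3, C=5, D=7, E=1, F=0)
step 4: fire t3:  (A=0, B=3, C=5, D=7, E=1, F=0) → (A=0, B=2, C=7, D=9, E=1, F=0)
step 5: fire t3:  (A=0, B=2, C=7, D=9, E=1, F=0) → (A=0, B=1, C=9, D=11, E=1, F=0)

(A=0, B=1, C=9, D=11, E=1, F=0)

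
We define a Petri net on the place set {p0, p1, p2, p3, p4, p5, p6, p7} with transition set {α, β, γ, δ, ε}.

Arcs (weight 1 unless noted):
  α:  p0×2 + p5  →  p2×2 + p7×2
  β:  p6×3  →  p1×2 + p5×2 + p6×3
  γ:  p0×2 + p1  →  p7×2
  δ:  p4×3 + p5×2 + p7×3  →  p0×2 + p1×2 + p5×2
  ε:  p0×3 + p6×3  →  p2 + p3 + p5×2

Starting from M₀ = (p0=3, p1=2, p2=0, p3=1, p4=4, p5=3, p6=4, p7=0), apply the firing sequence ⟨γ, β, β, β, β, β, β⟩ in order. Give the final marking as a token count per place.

step 1: fire γ:  (p0=3, p1=2, p2=0, p3=1, p4=4, p5=3, p6=4, p7=0) → (p0=1, p1=1, p2=0, p3=1, p4=4, p5=3, p6=4, p7=2)
step 2: fire β:  (p0=1, p1=1, p2=0, p3=1, p4=4, p5=3, p6=4, p7=2) → (p0=1, p1=3, p2=0, p3=1, p4=4, p5=5, p6=4, p7=2)
step 3: fire β:  (p0=1, p1=3, p2=0, p3=1, p4=4, p5=5, p6=4, p7=2) → (p0=1, p1=5, p2=0, p3=1, p4=4, p5=7, p6=4, p7=2)
step 4: fire β:  (p0=1, p1=5, p2=0, p3=1, p4=4, p5=7, p6=4, p7=2) → (p0=1, p1=7, p2=0, p3=1, p4=4, p5=9, p6=4, p7=2)
step 5: fire β:  (p0=1, p1=7, p2=0, p3=1, p4=4, p5=9, p6=4, p7=2) → (p0=1, p1=9, p2=0, p3=1, p4=4, p5=11, p6=4, p7=2)
step 6: fire β:  (p0=1, p1=9, p2=0, p3=1, p4=4, p5=11, p6=4, p7=2) → (p0=1, p1=11, p2=0, p3=1, p4=4, p5=13, p6=4, p7=2)
step 7: fire β:  (p0=1, p1=11, p2=0, p3=1, p4=4, p5=13, p6=4, p7=2) → (p0=1, p1=13, p2=0, p3=1, p4=4, p5=15, p6=4, p7=2)

(p0=1, p1=13, p2=0, p3=1, p4=4, p5=15, p6=4, p7=2)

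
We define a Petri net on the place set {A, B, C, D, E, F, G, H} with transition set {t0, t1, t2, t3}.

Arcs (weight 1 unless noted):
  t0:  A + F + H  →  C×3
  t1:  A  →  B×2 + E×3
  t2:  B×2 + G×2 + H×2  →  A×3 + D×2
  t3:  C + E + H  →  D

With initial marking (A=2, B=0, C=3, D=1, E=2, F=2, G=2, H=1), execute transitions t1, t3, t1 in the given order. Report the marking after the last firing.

step 1: fire t1:  (A=2, B=0, C=3, D=1, E=2, F=2, G=2, H=1) → (A=1, B=2, C=3, D=1, E=5, F=2, G=2, H=1)
step 2: fire t3:  (A=1, B=2, C=3, D=1, E=5, F=2, G=2, H=1) → (A=1, B=2, C=2, D=2, E=4, F=2, G=2, H=0)
step 3: fire t1:  (A=1, B=2, C=2, D=2, E=4, F=2, G=2, H=0) → (A=0, B=4, C=2, D=2, E=7, F=2, G=2, H=0)

(A=0, B=4, C=2, D=2, E=7, F=2, G=2, H=0)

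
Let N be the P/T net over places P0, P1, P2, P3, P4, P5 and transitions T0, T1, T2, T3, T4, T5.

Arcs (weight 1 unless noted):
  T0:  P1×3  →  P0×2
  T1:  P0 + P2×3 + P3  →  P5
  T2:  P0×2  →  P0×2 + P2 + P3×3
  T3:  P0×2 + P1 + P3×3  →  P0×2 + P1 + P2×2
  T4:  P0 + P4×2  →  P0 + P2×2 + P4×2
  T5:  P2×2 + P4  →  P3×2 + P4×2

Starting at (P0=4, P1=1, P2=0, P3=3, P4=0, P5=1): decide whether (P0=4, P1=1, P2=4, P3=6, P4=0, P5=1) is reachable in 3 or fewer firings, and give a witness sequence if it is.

YES — reachable via ⟨T2, T2, T3⟩ (3 firings)

step 1: fire T2:  (P0=4, P1=1, P2=0, P3=3, P4=0, P5=1) → (P0=4, P1=1, P2=1, P3=6, P4=0, P5=1)
step 2: fire T2:  (P0=4, P1=1, P2=1, P3=6, P4=0, P5=1) → (P0=4, P1=1, P2=2, P3=9, P4=0, P5=1)
step 3: fire T3:  (P0=4, P1=1, P2=2, P3=9, P4=0, P5=1) → (P0=4, P1=1, P2=4, P3=6, P4=0, P5=1)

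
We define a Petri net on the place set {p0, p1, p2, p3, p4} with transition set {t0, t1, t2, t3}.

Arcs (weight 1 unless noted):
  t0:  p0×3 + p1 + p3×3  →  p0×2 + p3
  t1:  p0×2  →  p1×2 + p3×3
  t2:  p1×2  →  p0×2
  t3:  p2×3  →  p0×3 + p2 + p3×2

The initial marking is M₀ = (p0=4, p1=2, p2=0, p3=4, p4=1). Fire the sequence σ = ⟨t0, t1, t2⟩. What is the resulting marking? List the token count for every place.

step 1: fire t0:  (p0=4, p1=2, p2=0, p3=4, p4=1) → (p0=3, p1=1, p2=0, p3=2, p4=1)
step 2: fire t1:  (p0=3, p1=1, p2=0, p3=2, p4=1) → (p0=1, p1=3, p2=0, p3=5, p4=1)
step 3: fire t2:  (p0=1, p1=3, p2=0, p3=5, p4=1) → (p0=3, p1=1, p2=0, p3=5, p4=1)

(p0=3, p1=1, p2=0, p3=5, p4=1)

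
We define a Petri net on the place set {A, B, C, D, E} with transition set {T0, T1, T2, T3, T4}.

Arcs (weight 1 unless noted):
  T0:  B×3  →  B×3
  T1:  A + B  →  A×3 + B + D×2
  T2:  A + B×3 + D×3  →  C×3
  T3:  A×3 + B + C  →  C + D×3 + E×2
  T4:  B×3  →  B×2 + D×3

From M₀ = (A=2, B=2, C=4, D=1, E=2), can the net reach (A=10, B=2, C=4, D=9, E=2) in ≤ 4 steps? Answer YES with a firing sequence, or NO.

step 1: fire T1:  (A=2, B=2, C=4, D=1, E=2) → (A=4, B=2, C=4, D=3, E=2)
step 2: fire T1:  (A=4, B=2, C=4, D=3, E=2) → (A=6, B=2, C=4, D=5, E=2)
step 3: fire T1:  (A=6, B=2, C=4, D=5, E=2) → (A=8, B=2, C=4, D=7, E=2)
step 4: fire T1:  (A=8, B=2, C=4, D=7, E=2) → (A=10, B=2, C=4, D=9, E=2)

YES — reachable via ⟨T1, T1, T1, T1⟩ (4 firings)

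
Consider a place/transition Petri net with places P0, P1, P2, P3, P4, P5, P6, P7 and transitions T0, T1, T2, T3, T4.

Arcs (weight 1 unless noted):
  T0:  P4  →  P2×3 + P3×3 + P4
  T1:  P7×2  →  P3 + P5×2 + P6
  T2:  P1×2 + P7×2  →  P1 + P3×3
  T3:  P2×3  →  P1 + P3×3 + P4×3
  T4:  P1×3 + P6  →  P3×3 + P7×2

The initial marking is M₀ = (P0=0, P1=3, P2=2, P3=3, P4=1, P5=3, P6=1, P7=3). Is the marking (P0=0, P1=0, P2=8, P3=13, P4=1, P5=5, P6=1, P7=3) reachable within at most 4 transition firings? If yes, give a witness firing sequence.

YES — reachable via ⟨T0, T0, T1, T4⟩ (4 firings)

step 1: fire T0:  (P0=0, P1=3, P2=2, P3=3, P4=1, P5=3, P6=1, P7=3) → (P0=0, P1=3, P2=5, P3=6, P4=1, P5=3, P6=1, P7=3)
step 2: fire T0:  (P0=0, P1=3, P2=5, P3=6, P4=1, P5=3, P6=1, P7=3) → (P0=0, P1=3, P2=8, P3=9, P4=1, P5=3, P6=1, P7=3)
step 3: fire T1:  (P0=0, P1=3, P2=8, P3=9, P4=1, P5=3, P6=1, P7=3) → (P0=0, P1=3, P2=8, P3=10, P4=1, P5=5, P6=2, P7=1)
step 4: fire T4:  (P0=0, P1=3, P2=8, P3=10, P4=1, P5=5, P6=2, P7=1) → (P0=0, P1=0, P2=8, P3=13, P4=1, P5=5, P6=1, P7=3)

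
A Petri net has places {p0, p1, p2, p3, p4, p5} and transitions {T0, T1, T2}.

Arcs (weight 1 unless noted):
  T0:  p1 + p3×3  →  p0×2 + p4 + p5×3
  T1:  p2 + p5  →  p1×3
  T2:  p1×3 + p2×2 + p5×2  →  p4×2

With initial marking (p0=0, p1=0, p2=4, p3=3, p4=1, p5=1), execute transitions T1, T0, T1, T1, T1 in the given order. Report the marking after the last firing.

step 1: fire T1:  (p0=0, p1=0, p2=4, p3=3, p4=1, p5=1) → (p0=0, p1=3, p2=3, p3=3, p4=1, p5=0)
step 2: fire T0:  (p0=0, p1=3, p2=3, p3=3, p4=1, p5=0) → (p0=2, p1=2, p2=3, p3=0, p4=2, p5=3)
step 3: fire T1:  (p0=2, p1=2, p2=3, p3=0, p4=2, p5=3) → (p0=2, p1=5, p2=2, p3=0, p4=2, p5=2)
step 4: fire T1:  (p0=2, p1=5, p2=2, p3=0, p4=2, p5=2) → (p0=2, p1=8, p2=1, p3=0, p4=2, p5=1)
step 5: fire T1:  (p0=2, p1=8, p2=1, p3=0, p4=2, p5=1) → (p0=2, p1=11, p2=0, p3=0, p4=2, p5=0)

(p0=2, p1=11, p2=0, p3=0, p4=2, p5=0)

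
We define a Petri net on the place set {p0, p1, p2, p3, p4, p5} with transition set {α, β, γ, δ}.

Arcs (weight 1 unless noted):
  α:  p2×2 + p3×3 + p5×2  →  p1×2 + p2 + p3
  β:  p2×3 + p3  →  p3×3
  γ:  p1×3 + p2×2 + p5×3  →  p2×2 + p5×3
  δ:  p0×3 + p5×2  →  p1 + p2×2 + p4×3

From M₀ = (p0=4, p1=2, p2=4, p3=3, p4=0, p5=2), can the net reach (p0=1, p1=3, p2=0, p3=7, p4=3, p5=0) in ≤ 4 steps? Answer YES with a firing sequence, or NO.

YES — reachable via ⟨β, δ, β⟩ (3 firings)

step 1: fire β:  (p0=4, p1=2, p2=4, p3=3, p4=0, p5=2) → (p0=4, p1=2, p2=1, p3=5, p4=0, p5=2)
step 2: fire δ:  (p0=4, p1=2, p2=1, p3=5, p4=0, p5=2) → (p0=1, p1=3, p2=3, p3=5, p4=3, p5=0)
step 3: fire β:  (p0=1, p1=3, p2=3, p3=5, p4=3, p5=0) → (p0=1, p1=3, p2=0, p3=7, p4=3, p5=0)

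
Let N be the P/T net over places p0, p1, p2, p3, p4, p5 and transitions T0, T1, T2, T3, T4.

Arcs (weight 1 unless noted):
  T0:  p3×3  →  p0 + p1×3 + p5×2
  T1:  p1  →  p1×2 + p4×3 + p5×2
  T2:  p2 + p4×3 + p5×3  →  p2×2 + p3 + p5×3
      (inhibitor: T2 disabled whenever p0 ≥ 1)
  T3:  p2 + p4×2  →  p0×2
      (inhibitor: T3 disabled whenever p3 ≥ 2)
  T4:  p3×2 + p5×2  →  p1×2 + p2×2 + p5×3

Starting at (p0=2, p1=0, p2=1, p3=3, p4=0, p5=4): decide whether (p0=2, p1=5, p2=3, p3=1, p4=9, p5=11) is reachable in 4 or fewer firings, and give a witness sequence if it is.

step 1: fire T4:  (p0=2, p1=0, p2=1, p3=3, p4=0, p5=4) → (p0=2, p1=2, p2=3, p3=1, p4=0, p5=5)
step 2: fire T1:  (p0=2, p1=2, p2=3, p3=1, p4=0, p5=5) → (p0=2, p1=3, p2=3, p3=1, p4=3, p5=7)
step 3: fire T1:  (p0=2, p1=3, p2=3, p3=1, p4=3, p5=7) → (p0=2, p1=4, p2=3, p3=1, p4=6, p5=9)
step 4: fire T1:  (p0=2, p1=4, p2=3, p3=1, p4=6, p5=9) → (p0=2, p1=5, p2=3, p3=1, p4=9, p5=11)

YES — reachable via ⟨T4, T1, T1, T1⟩ (4 firings)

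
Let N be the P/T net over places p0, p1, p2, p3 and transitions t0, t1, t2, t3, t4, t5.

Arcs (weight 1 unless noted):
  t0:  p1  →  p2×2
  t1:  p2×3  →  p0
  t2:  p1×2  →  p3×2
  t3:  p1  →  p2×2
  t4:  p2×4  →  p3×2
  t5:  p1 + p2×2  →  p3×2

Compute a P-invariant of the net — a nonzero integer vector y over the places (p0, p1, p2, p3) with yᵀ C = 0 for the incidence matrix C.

Incidence matrix C (rows=places, cols=transitions):
       t0   t1   t2   t3   t4   t5
   p0   0    1    0    0    0    0
   p1  -1    0   -2   -1    0   -1
   p2   2   -3    0    2   -4   -2
   p3   0    0    2    0    2    2

Candidate y = [3, 2, 1, 2]; check y·C column-wise:
  col t0: 3·0 + 2·-1 + 1·2 + 2·0 = 0
  col t1: 3·1 + 2·0 + 1·-3 + 2·0 = 0
  col t2: 3·0 + 2·-2 + 1·0 + 2·2 = 0
  col t3: 3·0 + 2·-1 + 1·2 + 2·0 = 0
  col t4: 3·0 + 2·0 + 1·-4 + 2·2 = 0
  col t5: 3·0 + 2·-1 + 1·-2 + 2·2 = 0

y = (p0:3, p1:2, p2:1, p3:2)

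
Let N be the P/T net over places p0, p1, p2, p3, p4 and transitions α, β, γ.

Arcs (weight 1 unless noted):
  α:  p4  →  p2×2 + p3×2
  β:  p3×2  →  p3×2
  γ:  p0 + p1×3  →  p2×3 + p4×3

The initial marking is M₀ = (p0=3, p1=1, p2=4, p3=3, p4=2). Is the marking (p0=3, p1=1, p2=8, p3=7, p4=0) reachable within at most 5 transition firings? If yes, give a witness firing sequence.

step 1: fire α:  (p0=3, p1=1, p2=4, p3=3, p4=2) → (p0=3, p1=1, p2=6, p3=5, p4=1)
step 2: fire α:  (p0=3, p1=1, p2=6, p3=5, p4=1) → (p0=3, p1=1, p2=8, p3=7, p4=0)

YES — reachable via ⟨α, α⟩ (2 firings)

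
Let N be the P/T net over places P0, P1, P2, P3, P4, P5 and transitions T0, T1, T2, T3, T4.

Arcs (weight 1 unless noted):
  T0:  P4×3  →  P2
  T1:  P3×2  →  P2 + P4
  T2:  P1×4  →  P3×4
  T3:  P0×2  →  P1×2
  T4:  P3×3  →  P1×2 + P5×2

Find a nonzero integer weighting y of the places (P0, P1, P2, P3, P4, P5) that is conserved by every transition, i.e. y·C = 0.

Incidence matrix C (rows=places, cols=transitions):
       T0   T1   T2   T3   T4
   P0   0    0    0   -2    0
   P1   0    0   -4    2    2
   P2   1    1    0    0    0
   P3   0   -2    4    0   -3
   P4  -3    1    0    0    0
   P5   0    0    0    0    2

Candidate y = [2, 2, 3, 2, 1, 1]; check y·C column-wise:
  col T0: 2·0 + 2·0 + 3·1 + 2·0 + 1·-3 + 1·0 = 0
  col T1: 2·0 + 2·0 + 3·1 + 2·-2 + 1·1 + 1·0 = 0
  col T2: 2·0 + 2·-4 + 3·0 + 2·4 + 1·0 + 1·0 = 0
  col T3: 2·-2 + 2·2 + 3·0 + 2·0 + 1·0 + 1·0 = 0
  col T4: 2·0 + 2·2 + 3·0 + 2·-3 + 1·0 + 1·2 = 0

y = (P0:2, P1:2, P2:3, P3:2, P4:1, P5:1)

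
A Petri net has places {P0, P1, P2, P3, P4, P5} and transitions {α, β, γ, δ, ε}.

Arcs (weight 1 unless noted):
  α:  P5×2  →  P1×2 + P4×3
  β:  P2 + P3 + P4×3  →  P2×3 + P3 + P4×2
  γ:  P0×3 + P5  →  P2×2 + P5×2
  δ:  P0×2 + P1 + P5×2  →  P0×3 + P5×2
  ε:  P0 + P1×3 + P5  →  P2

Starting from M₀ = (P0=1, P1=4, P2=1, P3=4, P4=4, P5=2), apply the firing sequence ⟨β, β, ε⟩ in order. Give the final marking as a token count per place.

(P0=0, P1=1, P2=6, P3=4, P4=2, P5=1)

step 1: fire β:  (P0=1, P1=4, P2=1, P3=4, P4=4, P5=2) → (P0=1, P1=4, P2=3, P3=4, P4=3, P5=2)
step 2: fire β:  (P0=1, P1=4, P2=3, P3=4, P4=3, P5=2) → (P0=1, P1=4, P2=5, P3=4, P4=2, P5=2)
step 3: fire ε:  (P0=1, P1=4, P2=5, P3=4, P4=2, P5=2) → (P0=0, P1=1, P2=6, P3=4, P4=2, P5=1)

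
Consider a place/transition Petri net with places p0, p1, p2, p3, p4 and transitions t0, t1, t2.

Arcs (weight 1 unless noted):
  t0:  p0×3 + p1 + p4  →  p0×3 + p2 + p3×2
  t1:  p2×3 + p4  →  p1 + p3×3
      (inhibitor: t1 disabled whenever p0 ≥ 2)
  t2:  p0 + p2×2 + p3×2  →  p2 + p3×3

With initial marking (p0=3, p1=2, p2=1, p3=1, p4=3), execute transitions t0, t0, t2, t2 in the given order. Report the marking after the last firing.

step 1: fire t0:  (p0=3, p1=2, p2=1, p3=1, p4=3) → (p0=3, p1=1, p2=2, p3=3, p4=2)
step 2: fire t0:  (p0=3, p1=1, p2=2, p3=3, p4=2) → (p0=3, p1=0, p2=3, p3=5, p4=1)
step 3: fire t2:  (p0=3, p1=0, p2=3, p3=5, p4=1) → (p0=2, p1=0, p2=2, p3=6, p4=1)
step 4: fire t2:  (p0=2, p1=0, p2=2, p3=6, p4=1) → (p0=1, p1=0, p2=1, p3=7, p4=1)

(p0=1, p1=0, p2=1, p3=7, p4=1)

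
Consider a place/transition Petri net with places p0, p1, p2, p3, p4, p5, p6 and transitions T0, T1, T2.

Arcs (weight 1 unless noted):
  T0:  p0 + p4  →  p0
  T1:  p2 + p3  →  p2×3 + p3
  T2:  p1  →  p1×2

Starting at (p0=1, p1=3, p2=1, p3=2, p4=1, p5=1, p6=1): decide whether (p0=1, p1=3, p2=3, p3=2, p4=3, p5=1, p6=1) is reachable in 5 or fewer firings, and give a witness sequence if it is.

depth 0: 1 marking
depth 1: 4 markings reached so far
depth 2: 9 markings reached so far
depth 3: 16 markings reached so far
depth 4: 25 markings reached so far
depth 5: 36 markings reached so far
target is not among the 36 markings reachable within 5 steps

NO — not reachable within 5 firings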